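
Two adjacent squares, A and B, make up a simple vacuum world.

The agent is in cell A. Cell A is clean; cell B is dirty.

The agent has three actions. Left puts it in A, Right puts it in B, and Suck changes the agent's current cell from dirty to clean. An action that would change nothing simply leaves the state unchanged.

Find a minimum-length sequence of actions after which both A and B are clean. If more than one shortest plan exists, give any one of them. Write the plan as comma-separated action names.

step 1/2 (Right): in B — A clean, B dirty
step 2/2 (Suck): in B — A clean, B clean
min 2: go B then Suck

Right, Suck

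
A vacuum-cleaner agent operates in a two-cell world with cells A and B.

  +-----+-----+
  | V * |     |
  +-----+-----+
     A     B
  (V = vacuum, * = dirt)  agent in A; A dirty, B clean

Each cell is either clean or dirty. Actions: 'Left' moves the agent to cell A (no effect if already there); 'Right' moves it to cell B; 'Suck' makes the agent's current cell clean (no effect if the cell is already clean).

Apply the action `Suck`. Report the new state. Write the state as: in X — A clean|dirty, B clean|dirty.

in A — A clean, B clean

start: in A — A dirty, B clean
1. Suck → in A — A clean, B clean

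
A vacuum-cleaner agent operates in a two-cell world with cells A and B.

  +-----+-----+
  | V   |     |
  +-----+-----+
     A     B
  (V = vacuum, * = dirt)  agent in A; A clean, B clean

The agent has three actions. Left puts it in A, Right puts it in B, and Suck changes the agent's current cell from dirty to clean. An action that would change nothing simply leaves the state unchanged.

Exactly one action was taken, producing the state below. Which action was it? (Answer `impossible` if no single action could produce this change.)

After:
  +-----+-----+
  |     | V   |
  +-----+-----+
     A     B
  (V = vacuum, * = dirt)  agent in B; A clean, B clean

Right

try  Left: (A; A:clean, B:clean)
try Right: (B; A:clean, B:clean)  ← match
try  Suck: (A; A:clean, B:clean)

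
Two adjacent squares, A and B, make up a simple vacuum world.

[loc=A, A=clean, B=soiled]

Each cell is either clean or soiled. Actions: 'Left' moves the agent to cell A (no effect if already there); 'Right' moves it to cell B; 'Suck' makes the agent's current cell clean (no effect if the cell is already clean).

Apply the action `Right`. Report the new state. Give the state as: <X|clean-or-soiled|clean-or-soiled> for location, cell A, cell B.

<B|clean|soiled>

start: <A|clean|soiled>
t=1 Right ⇒ <B|clean|soiled>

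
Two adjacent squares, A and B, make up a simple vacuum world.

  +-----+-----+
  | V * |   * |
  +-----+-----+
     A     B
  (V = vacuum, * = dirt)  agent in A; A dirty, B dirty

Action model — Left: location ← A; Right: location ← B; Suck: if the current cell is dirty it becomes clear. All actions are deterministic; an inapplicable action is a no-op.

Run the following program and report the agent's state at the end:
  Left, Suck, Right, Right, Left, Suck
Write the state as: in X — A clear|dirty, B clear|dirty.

in A — A clear, B dirty

[1] after Left: in A — A dirty, B dirty
[2] after Suck: in A — A clear, B dirty
[3] after Right: in B — A clear, B dirty
[4] after Right: in B — A clear, B dirty
[5] after Left: in A — A clear, B dirty
[6] after Suck: in A — A clear, B dirty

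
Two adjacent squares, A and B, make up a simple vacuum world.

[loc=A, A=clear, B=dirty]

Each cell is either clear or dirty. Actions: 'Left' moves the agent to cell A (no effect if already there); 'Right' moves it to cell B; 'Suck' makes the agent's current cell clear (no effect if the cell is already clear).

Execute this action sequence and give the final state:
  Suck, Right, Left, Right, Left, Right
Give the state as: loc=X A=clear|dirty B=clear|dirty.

Suck (#1): loc=A A=clear B=dirty
Right (#2): loc=B A=clear B=dirty
Left (#3): loc=A A=clear B=dirty
Right (#4): loc=B A=clear B=dirty
Left (#5): loc=A A=clear B=dirty
Right (#6): loc=B A=clear B=dirty

loc=B A=clear B=dirty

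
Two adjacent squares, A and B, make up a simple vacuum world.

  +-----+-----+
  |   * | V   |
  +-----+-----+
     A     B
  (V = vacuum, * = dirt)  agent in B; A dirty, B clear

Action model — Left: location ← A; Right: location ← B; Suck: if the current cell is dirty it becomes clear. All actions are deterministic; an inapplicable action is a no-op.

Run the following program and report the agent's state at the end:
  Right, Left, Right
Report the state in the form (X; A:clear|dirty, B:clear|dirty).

(B; A:dirty, B:clear)

Right (#1): (B; A:dirty, B:clear)
Left (#2): (A; A:dirty, B:clear)
Right (#3): (B; A:dirty, B:clear)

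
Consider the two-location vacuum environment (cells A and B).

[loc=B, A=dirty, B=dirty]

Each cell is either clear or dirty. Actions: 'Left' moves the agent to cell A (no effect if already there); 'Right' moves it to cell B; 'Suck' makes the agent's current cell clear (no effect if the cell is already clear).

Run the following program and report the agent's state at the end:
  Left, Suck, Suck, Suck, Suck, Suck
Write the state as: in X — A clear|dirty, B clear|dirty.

Left (#1): in A — A dirty, B dirty
Suck (#2): in A — A clear, B dirty
Suck (#3): in A — A clear, B dirty
Suck (#4): in A — A clear, B dirty
Suck (#5): in A — A clear, B dirty
Suck (#6): in A — A clear, B dirty

in A — A clear, B dirty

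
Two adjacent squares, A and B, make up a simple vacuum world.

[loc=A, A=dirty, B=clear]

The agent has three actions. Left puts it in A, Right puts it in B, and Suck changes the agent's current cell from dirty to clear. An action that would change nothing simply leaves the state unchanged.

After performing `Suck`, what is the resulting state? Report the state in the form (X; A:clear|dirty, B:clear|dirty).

(A; A:clear, B:clear)

start: (A; A:dirty, B:clear)
t=1 Suck ⇒ (A; A:clear, B:clear)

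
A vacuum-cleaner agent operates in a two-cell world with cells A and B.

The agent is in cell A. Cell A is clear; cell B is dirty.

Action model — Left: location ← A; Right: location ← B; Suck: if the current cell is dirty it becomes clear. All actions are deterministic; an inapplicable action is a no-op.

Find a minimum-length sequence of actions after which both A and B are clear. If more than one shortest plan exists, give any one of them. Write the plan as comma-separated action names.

1. Right → (B; A:clear, B:dirty)
2. Suck → (B; A:clear, B:clear)
min 2: go B then Suck

Right, Suck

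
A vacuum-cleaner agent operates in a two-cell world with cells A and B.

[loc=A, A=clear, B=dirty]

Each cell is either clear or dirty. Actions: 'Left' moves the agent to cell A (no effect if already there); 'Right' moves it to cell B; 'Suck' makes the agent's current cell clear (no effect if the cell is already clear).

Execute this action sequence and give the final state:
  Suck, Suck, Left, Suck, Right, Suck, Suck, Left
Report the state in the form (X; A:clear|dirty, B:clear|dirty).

step 1/8 (Suck): (A; A:clear, B:dirty)
step 2/8 (Suck): (A; A:clear, B:dirty)
step 3/8 (Left): (A; A:clear, B:dirty)
step 4/8 (Suck): (A; A:clear, B:dirty)
step 5/8 (Right): (B; A:clear, B:dirty)
step 6/8 (Suck): (B; A:clear, B:clear)
step 7/8 (Suck): (B; A:clear, B:clear)
step 8/8 (Left): (A; A:clear, B:clear)

(A; A:clear, B:clear)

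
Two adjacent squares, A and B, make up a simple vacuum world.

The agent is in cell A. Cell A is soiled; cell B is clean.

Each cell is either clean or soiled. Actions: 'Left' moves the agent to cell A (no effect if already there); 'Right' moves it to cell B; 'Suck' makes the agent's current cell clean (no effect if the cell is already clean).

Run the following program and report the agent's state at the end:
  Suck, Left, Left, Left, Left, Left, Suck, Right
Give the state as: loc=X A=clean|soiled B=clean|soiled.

step 1/8 (Suck): loc=A A=clean B=clean
step 2/8 (Left): loc=A A=clean B=clean
step 3/8 (Left): loc=A A=clean B=clean
step 4/8 (Left): loc=A A=clean B=clean
step 5/8 (Left): loc=A A=clean B=clean
step 6/8 (Left): loc=A A=clean B=clean
step 7/8 (Suck): loc=A A=clean B=clean
step 8/8 (Right): loc=B A=clean B=clean

loc=B A=clean B=clean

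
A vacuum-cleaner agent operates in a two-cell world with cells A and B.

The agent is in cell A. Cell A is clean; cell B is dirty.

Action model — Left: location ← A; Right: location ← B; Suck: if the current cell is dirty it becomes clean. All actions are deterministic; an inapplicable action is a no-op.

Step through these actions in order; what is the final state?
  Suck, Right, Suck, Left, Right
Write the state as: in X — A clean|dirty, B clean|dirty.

in B — A clean, B clean

Suck (#1): in A — A clean, B dirty
Right (#2): in B — A clean, B dirty
Suck (#3): in B — A clean, B clean
Left (#4): in A — A clean, B clean
Right (#5): in B — A clean, B clean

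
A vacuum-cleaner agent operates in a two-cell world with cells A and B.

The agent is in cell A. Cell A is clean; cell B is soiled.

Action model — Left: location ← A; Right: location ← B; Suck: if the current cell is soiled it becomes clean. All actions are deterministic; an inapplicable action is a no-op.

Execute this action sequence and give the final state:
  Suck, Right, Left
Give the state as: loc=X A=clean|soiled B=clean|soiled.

loc=A A=clean B=soiled

1. Suck → loc=A A=clean B=soiled
2. Right → loc=B A=clean B=soiled
3. Left → loc=A A=clean B=soiled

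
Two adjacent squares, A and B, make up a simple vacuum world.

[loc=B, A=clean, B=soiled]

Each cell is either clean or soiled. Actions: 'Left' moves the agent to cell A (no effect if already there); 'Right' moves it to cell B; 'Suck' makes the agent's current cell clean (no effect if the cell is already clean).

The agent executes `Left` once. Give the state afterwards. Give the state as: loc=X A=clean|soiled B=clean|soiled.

loc=A A=clean B=soiled

start: loc=B A=clean B=soiled
1. Left → loc=A A=clean B=soiled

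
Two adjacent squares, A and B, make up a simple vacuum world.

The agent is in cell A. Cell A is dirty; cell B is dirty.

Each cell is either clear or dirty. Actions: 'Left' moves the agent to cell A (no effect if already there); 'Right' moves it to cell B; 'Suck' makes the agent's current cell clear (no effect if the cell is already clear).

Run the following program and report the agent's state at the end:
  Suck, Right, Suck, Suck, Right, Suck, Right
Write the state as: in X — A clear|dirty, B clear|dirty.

1) do Suck; now in A — A clear, B dirty
2) do Right; now in B — A clear, B dirty
3) do Suck; now in B — A clear, B clear
4) do Suck; now in B — A clear, B clear
5) do Right; now in B — A clear, B clear
6) do Suck; now in B — A clear, B clear
7) do Right; now in B — A clear, B clear

in B — A clear, B clear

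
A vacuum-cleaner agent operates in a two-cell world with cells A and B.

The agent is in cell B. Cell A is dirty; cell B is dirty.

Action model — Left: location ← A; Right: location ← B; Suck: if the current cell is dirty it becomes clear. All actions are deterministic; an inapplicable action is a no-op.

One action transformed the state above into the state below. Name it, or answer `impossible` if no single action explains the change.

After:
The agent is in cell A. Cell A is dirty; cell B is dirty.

try  Left: <A|dirty|dirty>  ← match
try Right: <B|dirty|dirty>
try  Suck: <B|dirty|clear>

Left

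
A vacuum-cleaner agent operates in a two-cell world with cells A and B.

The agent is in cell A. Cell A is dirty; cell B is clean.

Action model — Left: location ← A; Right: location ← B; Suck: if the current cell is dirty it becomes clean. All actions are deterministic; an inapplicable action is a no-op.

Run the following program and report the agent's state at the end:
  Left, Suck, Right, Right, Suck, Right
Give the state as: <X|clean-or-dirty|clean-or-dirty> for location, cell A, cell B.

<B|clean|clean>

1) do Left; now <A|dirty|clean>
2) do Suck; now <A|clean|clean>
3) do Right; now <B|clean|clean>
4) do Right; now <B|clean|clean>
5) do Suck; now <B|clean|clean>
6) do Right; now <B|clean|clean>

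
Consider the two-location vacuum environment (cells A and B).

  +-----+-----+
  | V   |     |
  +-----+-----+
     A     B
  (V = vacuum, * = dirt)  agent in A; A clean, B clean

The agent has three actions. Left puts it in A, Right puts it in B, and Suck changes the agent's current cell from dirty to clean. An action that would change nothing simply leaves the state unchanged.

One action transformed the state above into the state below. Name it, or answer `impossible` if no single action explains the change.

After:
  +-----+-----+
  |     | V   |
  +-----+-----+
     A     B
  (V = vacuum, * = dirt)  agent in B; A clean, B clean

try  Left: <A|clean|clean>
try Right: <B|clean|clean>  ← match
try  Suck: <A|clean|clean>

Right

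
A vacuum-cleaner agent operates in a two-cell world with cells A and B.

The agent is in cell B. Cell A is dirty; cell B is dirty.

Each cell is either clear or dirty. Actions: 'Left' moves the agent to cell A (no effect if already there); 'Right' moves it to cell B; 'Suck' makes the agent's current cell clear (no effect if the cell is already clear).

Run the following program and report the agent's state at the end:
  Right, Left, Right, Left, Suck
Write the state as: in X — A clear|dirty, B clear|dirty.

in A — A clear, B dirty

[1] after Right: in B — A dirty, B dirty
[2] after Left: in A — A dirty, B dirty
[3] after Right: in B — A dirty, B dirty
[4] after Left: in A — A dirty, B dirty
[5] after Suck: in A — A clear, B dirty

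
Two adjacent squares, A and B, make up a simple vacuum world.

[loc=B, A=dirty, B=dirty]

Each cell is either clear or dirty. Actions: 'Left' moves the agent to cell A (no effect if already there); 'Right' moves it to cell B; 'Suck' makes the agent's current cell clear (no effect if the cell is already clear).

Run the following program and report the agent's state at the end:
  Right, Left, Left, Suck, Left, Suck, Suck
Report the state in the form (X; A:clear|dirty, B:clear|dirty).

(A; A:clear, B:dirty)

t=1 Right ⇒ (B; A:dirty, B:dirty)
t=2 Left ⇒ (A; A:dirty, B:dirty)
t=3 Left ⇒ (A; A:dirty, B:dirty)
t=4 Suck ⇒ (A; A:clear, B:dirty)
t=5 Left ⇒ (A; A:clear, B:dirty)
t=6 Suck ⇒ (A; A:clear, B:dirty)
t=7 Suck ⇒ (A; A:clear, B:dirty)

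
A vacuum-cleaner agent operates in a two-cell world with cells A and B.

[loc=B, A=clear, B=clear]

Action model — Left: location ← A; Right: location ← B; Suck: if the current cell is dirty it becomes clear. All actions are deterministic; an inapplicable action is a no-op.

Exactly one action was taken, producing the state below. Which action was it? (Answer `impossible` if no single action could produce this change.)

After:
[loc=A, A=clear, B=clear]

try  Left: loc=A A=clear B=clear  ← match
try Right: loc=B A=clear B=clear
try  Suck: loc=B A=clear B=clear

Left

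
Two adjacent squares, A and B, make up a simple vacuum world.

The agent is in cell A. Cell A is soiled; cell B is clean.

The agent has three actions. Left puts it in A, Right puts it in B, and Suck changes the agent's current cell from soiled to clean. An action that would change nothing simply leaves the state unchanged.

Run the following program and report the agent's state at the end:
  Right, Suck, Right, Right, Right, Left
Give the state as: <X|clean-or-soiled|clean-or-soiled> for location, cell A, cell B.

<A|soiled|clean>

[1] after Right: <B|soiled|clean>
[2] after Suck: <B|soiled|clean>
[3] after Right: <B|soiled|clean>
[4] after Right: <B|soiled|clean>
[5] after Right: <B|soiled|clean>
[6] after Left: <A|soiled|clean>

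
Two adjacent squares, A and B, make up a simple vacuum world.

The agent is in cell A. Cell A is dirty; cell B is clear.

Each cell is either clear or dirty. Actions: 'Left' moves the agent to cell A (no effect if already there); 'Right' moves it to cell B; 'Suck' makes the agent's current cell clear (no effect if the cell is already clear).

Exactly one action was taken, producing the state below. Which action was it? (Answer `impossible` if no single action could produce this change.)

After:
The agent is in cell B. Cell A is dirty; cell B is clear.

Right

try  Left: (A; A:dirty, B:clear)
try Right: (B; A:dirty, B:clear)  ← match
try  Suck: (A; A:clear, B:clear)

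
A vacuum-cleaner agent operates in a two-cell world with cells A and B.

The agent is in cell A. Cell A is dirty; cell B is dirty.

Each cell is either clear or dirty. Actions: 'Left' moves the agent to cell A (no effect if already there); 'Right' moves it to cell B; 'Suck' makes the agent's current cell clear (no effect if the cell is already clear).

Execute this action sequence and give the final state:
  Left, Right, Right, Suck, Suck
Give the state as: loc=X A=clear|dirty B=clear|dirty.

1. Left → loc=A A=dirty B=dirty
2. Right → loc=B A=dirty B=dirty
3. Right → loc=B A=dirty B=dirty
4. Suck → loc=B A=dirty B=clear
5. Suck → loc=B A=dirty B=clear

loc=B A=dirty B=clear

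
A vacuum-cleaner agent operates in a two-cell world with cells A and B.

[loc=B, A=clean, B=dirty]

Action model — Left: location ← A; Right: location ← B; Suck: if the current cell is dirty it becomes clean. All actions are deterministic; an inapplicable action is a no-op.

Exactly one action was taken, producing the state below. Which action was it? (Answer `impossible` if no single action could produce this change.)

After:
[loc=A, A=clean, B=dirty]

try  Left: in A — A clean, B dirty  ← match
try Right: in B — A clean, B dirty
try  Suck: in B — A clean, B clean

Left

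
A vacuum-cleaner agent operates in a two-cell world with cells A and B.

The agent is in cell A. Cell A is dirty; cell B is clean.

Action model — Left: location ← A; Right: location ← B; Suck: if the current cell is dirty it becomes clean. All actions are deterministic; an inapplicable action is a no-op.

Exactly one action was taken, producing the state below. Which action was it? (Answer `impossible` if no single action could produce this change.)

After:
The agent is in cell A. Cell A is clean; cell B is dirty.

try  Left: (A; A:dirty, B:clean)
try Right: (B; A:dirty, B:clean)
try  Suck: (A; A:clean, B:clean)
no single action produces the after-state

impossible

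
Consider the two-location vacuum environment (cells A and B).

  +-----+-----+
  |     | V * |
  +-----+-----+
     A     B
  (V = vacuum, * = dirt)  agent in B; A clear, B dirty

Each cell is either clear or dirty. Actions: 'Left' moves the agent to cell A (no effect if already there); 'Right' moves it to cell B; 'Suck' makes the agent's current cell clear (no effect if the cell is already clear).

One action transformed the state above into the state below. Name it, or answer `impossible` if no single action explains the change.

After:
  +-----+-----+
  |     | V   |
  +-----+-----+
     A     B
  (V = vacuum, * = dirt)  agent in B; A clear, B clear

try  Left: (A; A:clear, B:dirty)
try Right: (B; A:clear, B:dirty)
try  Suck: (B; A:clear, B:clear)  ← match

Suck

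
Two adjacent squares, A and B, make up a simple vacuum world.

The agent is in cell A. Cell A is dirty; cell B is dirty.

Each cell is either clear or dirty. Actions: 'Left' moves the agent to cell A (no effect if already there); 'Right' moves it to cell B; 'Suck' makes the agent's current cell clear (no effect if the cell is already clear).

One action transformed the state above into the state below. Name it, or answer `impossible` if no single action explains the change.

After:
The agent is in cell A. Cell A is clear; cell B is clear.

impossible

try  Left: in A — A dirty, B dirty
try Right: in B — A dirty, B dirty
try  Suck: in A — A clear, B dirty
no single action produces the after-state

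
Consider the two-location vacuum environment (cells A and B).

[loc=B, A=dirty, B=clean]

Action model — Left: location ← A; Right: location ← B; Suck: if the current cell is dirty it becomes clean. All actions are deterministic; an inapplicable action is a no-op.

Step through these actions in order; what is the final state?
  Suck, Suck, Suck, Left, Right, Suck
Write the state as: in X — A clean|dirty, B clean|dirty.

t=1 Suck ⇒ in B — A dirty, B clean
t=2 Suck ⇒ in B — A dirty, B clean
t=3 Suck ⇒ in B — A dirty, B clean
t=4 Left ⇒ in A — A dirty, B clean
t=5 Right ⇒ in B — A dirty, B clean
t=6 Suck ⇒ in B — A dirty, B clean

in B — A dirty, B clean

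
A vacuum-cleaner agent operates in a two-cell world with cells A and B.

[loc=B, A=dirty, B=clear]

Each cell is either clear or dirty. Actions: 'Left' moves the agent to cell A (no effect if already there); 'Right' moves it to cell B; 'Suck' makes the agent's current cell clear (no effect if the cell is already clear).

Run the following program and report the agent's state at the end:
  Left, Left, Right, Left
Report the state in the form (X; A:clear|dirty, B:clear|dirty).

1. Left → (A; A:dirty, B:clear)
2. Left → (A; A:dirty, B:clear)
3. Right → (B; A:dirty, B:clear)
4. Left → (A; A:dirty, B:clear)

(A; A:dirty, B:clear)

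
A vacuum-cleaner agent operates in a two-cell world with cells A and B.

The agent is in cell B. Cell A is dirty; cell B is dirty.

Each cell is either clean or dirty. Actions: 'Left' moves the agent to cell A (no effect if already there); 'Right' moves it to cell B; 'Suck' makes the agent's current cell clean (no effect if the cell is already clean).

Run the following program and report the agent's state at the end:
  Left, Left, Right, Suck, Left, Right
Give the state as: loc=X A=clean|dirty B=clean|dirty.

loc=B A=dirty B=clean

step 1/6 (Left): loc=A A=dirty B=dirty
step 2/6 (Left): loc=A A=dirty B=dirty
step 3/6 (Right): loc=B A=dirty B=dirty
step 4/6 (Suck): loc=B A=dirty B=clean
step 5/6 (Left): loc=A A=dirty B=clean
step 6/6 (Right): loc=B A=dirty B=clean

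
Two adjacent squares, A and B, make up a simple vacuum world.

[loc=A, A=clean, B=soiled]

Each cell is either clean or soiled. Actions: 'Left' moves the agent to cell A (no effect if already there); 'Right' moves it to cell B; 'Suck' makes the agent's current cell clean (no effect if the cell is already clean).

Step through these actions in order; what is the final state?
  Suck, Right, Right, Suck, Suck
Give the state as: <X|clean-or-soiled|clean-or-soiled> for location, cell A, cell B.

<B|clean|clean>

Suck (#1): <A|clean|soiled>
Right (#2): <B|clean|soiled>
Right (#3): <B|clean|soiled>
Suck (#4): <B|clean|clean>
Suck (#5): <B|clean|clean>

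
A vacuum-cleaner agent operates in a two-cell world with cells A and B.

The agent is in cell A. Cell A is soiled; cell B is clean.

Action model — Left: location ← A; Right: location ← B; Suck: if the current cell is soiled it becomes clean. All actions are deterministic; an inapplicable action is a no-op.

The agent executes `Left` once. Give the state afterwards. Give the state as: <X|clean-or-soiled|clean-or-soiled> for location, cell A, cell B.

<A|soiled|clean>

start: <A|soiled|clean>
step 1/1 (Left): <A|soiled|clean>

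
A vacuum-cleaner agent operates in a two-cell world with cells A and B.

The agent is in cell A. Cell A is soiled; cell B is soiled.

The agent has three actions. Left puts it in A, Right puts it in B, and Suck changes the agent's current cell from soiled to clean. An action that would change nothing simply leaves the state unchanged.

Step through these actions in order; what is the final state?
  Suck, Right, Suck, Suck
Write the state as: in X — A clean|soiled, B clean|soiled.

in B — A clean, B clean

[1] after Suck: in A — A clean, B soiled
[2] after Right: in B — A clean, B soiled
[3] after Suck: in B — A clean, B clean
[4] after Suck: in B — A clean, B clean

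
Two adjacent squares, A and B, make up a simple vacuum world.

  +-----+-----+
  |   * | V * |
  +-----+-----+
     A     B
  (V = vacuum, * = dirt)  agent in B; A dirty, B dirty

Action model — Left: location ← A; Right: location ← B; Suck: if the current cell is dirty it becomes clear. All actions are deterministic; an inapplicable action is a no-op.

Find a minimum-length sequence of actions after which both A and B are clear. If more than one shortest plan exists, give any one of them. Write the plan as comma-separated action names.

1) do Suck; now loc=B A=dirty B=clear
2) do Left; now loc=A A=dirty B=clear
3) do Suck; now loc=A A=clear B=clear
min 3: Suck B + move + Suck A

Suck, Left, Suck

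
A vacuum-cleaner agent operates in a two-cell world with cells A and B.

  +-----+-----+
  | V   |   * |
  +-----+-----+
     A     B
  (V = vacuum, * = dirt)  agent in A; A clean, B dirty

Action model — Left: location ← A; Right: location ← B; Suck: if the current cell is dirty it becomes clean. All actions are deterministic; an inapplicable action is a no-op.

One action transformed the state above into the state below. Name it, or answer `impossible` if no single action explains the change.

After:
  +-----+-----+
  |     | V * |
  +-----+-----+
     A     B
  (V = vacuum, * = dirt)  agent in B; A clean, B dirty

try  Left: in A — A clean, B dirty
try Right: in B — A clean, B dirty  ← match
try  Suck: in A — A clean, B dirty

Right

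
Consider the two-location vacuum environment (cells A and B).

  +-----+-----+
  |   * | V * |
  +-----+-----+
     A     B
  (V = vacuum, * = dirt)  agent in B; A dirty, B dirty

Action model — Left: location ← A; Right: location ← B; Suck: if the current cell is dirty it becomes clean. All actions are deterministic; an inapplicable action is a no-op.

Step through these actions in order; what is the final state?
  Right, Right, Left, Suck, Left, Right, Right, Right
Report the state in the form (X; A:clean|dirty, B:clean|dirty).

step 1/8 (Right): (B; A:dirty, B:dirty)
step 2/8 (Right): (B; A:dirty, B:dirty)
step 3/8 (Left): (A; A:dirty, B:dirty)
step 4/8 (Suck): (A; A:clean, B:dirty)
step 5/8 (Left): (A; A:clean, B:dirty)
step 6/8 (Right): (B; A:clean, B:dirty)
step 7/8 (Right): (B; A:clean, B:dirty)
step 8/8 (Right): (B; A:clean, B:dirty)

(B; A:clean, B:dirty)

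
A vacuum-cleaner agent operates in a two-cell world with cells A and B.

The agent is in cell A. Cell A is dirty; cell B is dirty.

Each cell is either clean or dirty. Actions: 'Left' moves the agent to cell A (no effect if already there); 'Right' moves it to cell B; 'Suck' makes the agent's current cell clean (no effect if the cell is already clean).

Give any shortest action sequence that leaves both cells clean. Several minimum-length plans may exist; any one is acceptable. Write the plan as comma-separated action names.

step 1/3 (Suck): <A|clean|dirty>
step 2/3 (Right): <B|clean|dirty>
step 3/3 (Suck): <B|clean|clean>
min 3: Suck A + move + Suck B

Suck, Right, Suck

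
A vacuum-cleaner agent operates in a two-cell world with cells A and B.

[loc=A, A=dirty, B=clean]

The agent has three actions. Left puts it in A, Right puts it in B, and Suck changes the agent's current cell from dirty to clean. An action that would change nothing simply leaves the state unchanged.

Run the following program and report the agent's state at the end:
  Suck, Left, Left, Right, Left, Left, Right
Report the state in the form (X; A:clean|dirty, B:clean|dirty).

(B; A:clean, B:clean)

1. Suck → (A; A:clean, B:clean)
2. Left → (A; A:clean, B:clean)
3. Left → (A; A:clean, B:clean)
4. Right → (B; A:clean, B:clean)
5. Left → (A; A:clean, B:clean)
6. Left → (A; A:clean, B:clean)
7. Right → (B; A:clean, B:clean)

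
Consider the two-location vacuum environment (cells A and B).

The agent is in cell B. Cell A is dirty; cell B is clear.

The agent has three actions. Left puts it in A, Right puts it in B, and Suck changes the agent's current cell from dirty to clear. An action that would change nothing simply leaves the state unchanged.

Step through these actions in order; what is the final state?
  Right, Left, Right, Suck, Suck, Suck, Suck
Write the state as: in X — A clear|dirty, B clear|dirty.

[1] after Right: in B — A dirty, B clear
[2] after Left: in A — A dirty, B clear
[3] after Right: in B — A dirty, B clear
[4] after Suck: in B — A dirty, B clear
[5] after Suck: in B — A dirty, B clear
[6] after Suck: in B — A dirty, B clear
[7] after Suck: in B — A dirty, B clear

in B — A dirty, B clear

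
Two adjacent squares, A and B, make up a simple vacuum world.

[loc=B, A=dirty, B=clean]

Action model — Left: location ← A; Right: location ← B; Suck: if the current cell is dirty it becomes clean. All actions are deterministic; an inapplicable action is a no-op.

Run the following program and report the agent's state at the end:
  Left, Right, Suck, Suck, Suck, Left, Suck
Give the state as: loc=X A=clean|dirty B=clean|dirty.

loc=A A=clean B=clean

[1] after Left: loc=A A=dirty B=clean
[2] after Right: loc=B A=dirty B=clean
[3] after Suck: loc=B A=dirty B=clean
[4] after Suck: loc=B A=dirty B=clean
[5] after Suck: loc=B A=dirty B=clean
[6] after Left: loc=A A=dirty B=clean
[7] after Suck: loc=A A=clean B=clean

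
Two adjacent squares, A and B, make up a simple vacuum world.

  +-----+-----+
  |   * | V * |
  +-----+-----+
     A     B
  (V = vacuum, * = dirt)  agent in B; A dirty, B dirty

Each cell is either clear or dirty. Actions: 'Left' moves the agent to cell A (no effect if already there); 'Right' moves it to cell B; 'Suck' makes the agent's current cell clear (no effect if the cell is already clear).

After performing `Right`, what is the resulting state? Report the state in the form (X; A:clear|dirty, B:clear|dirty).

(B; A:dirty, B:dirty)

start: (B; A:dirty, B:dirty)
step 1/1 (Right): (B; A:dirty, B:dirty)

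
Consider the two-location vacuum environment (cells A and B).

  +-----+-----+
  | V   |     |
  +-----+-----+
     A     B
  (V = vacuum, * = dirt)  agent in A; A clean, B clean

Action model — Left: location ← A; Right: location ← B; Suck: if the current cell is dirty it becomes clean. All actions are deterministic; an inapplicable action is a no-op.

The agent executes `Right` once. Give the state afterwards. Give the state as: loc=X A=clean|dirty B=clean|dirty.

loc=B A=clean B=clean

start: loc=A A=clean B=clean
1. Right → loc=B A=clean B=clean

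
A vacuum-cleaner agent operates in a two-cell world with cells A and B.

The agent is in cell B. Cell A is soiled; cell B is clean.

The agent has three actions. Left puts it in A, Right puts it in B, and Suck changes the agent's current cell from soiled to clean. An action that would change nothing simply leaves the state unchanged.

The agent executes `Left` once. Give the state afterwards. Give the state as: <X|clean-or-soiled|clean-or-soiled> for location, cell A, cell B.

start: <B|soiled|clean>
1) do Left; now <A|soiled|clean>

<A|soiled|clean>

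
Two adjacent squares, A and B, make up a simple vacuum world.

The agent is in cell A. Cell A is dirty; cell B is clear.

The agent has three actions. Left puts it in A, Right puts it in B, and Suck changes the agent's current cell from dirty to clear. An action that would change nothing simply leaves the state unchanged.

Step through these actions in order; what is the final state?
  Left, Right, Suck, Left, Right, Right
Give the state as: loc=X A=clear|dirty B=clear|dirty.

loc=B A=dirty B=clear

Left (#1): loc=A A=dirty B=clear
Right (#2): loc=B A=dirty B=clear
Suck (#3): loc=B A=dirty B=clear
Left (#4): loc=A A=dirty B=clear
Right (#5): loc=B A=dirty B=clear
Right (#6): loc=B A=dirty B=clear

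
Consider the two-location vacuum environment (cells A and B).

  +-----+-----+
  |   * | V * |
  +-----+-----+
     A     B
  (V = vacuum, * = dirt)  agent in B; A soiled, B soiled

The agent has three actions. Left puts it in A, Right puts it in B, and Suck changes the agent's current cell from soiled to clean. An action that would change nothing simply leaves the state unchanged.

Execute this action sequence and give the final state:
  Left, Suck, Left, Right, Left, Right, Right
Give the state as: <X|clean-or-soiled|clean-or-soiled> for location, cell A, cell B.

<B|clean|soiled>

step 1/7 (Left): <A|soiled|soiled>
step 2/7 (Suck): <A|clean|soiled>
step 3/7 (Left): <A|clean|soiled>
step 4/7 (Right): <B|clean|soiled>
step 5/7 (Left): <A|clean|soiled>
step 6/7 (Right): <B|clean|soiled>
step 7/7 (Right): <B|clean|soiled>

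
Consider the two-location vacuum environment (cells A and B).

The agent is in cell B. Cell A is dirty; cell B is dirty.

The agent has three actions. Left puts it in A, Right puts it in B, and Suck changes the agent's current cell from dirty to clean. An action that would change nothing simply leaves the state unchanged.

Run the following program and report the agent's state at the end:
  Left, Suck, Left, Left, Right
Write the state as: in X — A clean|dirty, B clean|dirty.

t=1 Left ⇒ in A — A dirty, B dirty
t=2 Suck ⇒ in A — A clean, B dirty
t=3 Left ⇒ in A — A clean, B dirty
t=4 Left ⇒ in A — A clean, B dirty
t=5 Right ⇒ in B — A clean, B dirty

in B — A clean, B dirty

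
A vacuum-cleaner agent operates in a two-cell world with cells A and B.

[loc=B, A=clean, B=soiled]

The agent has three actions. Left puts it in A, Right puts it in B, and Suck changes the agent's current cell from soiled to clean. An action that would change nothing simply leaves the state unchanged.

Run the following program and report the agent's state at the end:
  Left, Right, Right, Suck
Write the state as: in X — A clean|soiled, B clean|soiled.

in B — A clean, B clean

t=1 Left ⇒ in A — A clean, B soiled
t=2 Right ⇒ in B — A clean, B soiled
t=3 Right ⇒ in B — A clean, B soiled
t=4 Suck ⇒ in B — A clean, B clean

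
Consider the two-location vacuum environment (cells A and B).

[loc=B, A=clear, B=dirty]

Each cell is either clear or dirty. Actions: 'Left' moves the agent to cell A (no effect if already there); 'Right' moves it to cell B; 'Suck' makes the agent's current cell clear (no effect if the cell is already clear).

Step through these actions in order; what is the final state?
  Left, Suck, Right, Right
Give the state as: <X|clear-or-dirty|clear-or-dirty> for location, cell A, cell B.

1. Left → <A|clear|dirty>
2. Suck → <A|clear|dirty>
3. Right → <B|clear|dirty>
4. Right → <B|clear|dirty>

<B|clear|dirty>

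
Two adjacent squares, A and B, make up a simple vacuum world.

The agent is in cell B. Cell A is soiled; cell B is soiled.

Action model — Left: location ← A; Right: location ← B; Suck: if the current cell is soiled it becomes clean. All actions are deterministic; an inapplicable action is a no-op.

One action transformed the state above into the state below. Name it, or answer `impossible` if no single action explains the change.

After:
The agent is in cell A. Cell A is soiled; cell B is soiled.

try  Left: (A; A:soiled, B:soiled)  ← match
try Right: (B; A:soiled, B:soiled)
try  Suck: (B; A:soiled, B:clean)

Left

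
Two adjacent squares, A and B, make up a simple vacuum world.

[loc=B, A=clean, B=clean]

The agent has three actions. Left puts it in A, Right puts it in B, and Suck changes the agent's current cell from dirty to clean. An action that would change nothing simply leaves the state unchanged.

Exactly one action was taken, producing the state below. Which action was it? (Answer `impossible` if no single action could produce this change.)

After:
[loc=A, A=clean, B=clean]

try  Left: in A — A clean, B clean  ← match
try Right: in B — A clean, B clean
try  Suck: in B — A clean, B clean

Left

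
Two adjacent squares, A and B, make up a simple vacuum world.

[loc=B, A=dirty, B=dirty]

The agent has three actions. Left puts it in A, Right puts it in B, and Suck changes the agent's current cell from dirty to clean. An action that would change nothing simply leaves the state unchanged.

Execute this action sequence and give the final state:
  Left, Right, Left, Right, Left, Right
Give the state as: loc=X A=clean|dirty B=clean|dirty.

1) do Left; now loc=A A=dirty B=dirty
2) do Right; now loc=B A=dirty B=dirty
3) do Left; now loc=A A=dirty B=dirty
4) do Right; now loc=B A=dirty B=dirty
5) do Left; now loc=A A=dirty B=dirty
6) do Right; now loc=B A=dirty B=dirty

loc=B A=dirty B=dirty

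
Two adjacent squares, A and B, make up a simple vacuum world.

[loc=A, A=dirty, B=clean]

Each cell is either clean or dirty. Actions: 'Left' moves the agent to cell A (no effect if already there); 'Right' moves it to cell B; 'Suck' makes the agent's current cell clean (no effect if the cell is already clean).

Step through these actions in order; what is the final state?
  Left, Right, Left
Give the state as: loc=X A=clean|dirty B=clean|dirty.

loc=A A=dirty B=clean

[1] after Left: loc=A A=dirty B=clean
[2] after Right: loc=B A=dirty B=clean
[3] after Left: loc=A A=dirty B=clean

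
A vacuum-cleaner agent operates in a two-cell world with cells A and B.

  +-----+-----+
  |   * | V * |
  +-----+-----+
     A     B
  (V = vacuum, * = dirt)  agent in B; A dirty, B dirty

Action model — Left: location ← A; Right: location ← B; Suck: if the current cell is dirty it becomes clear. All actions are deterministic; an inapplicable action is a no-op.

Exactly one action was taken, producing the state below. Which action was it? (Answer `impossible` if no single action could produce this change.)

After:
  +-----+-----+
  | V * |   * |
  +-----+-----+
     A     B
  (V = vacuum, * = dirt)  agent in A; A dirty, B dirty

try  Left: loc=A A=dirty B=dirty  ← match
try Right: loc=B A=dirty B=dirty
try  Suck: loc=B A=dirty B=clear

Left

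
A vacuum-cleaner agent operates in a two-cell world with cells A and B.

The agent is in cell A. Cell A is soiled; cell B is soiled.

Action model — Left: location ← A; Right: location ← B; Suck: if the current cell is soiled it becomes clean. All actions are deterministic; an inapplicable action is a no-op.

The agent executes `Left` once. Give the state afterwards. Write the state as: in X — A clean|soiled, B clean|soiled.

in A — A soiled, B soiled

start: in A — A soiled, B soiled
t=1 Left ⇒ in A — A soiled, B soiled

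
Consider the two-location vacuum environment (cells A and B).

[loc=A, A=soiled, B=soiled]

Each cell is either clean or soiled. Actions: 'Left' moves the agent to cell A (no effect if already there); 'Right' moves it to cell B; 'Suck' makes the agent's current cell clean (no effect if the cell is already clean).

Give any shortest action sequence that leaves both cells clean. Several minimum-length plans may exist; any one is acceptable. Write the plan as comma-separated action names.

Suck, Right, Suck

1) do Suck; now in A — A clean, B soiled
2) do Right; now in B — A clean, B soiled
3) do Suck; now in B — A clean, B clean
min 3: Suck A + move + Suck B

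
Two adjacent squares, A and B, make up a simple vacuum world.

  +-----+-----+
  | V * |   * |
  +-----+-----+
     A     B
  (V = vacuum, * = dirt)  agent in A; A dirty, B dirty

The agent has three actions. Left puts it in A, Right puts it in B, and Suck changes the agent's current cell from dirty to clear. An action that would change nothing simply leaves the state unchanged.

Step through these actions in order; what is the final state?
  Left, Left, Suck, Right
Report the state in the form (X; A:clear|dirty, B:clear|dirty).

Left (#1): (A; A:dirty, B:dirty)
Left (#2): (A; A:dirty, B:dirty)
Suck (#3): (A; A:clear, B:dirty)
Right (#4): (B; A:clear, B:dirty)

(B; A:clear, B:dirty)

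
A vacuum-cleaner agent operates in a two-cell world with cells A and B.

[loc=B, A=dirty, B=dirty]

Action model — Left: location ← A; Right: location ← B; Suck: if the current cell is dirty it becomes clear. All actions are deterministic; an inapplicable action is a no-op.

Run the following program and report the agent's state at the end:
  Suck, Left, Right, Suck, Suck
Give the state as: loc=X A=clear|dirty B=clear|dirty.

loc=B A=dirty B=clear

t=1 Suck ⇒ loc=B A=dirty B=clear
t=2 Left ⇒ loc=A A=dirty B=clear
t=3 Right ⇒ loc=B A=dirty B=clear
t=4 Suck ⇒ loc=B A=dirty B=clear
t=5 Suck ⇒ loc=B A=dirty B=clear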